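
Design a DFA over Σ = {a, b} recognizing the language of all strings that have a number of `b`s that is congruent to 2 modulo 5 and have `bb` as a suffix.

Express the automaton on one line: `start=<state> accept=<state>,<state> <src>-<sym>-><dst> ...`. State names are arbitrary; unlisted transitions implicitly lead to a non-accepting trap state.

Handle the two conditions separately and then intersect. The first has 5 states tracking the count of `b`s modulo 5; the second has 3 states tracking how much of the suffix `bb` has currently been matched. A product state is a pair (one from each), accepting exactly when both do. After merging equivalent states the machine shrinks.
With 7 states:
        a   b  
>  S0   S0  S1 
   S1   S2  S3 
   S2   S2  S4 
 * S3   S4  S5 
   S4   S4  S5 
   S5   S5  S6 
   S6   S6  S0 
(> = start, * = accepting)

start=S0 accept=S3 S0-a->S0 S0-b->S1 S1-a->S2 S1-b->S3 S2-a->S2 S2-b->S4 S3-a->S4 S3-b->S5 S4-a->S4 S4-b->S5 S5-a->S5 S5-b->S6 S6-a->S6 S6-b->S0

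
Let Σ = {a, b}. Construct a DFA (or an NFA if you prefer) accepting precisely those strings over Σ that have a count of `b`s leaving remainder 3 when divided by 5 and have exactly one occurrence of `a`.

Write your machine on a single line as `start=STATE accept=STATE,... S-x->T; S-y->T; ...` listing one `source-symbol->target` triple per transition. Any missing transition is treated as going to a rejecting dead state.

Handle the two conditions separately and then intersect. One (5 states) tracks the count of `b`s modulo 5; the other (3 states) tracks the count of `a`s, saturating at 2. Each combined state is a pair, one component from each; accept when both components accept. After merging equivalent states the machine shrinks.
          a    b  
>  q0     q1   q2 
   q1     q3   q4 
   q2     q4   q5 
   q3     q3   q3 
   q4     q3   q6 
   q5     q6   q7 
   q6     q3   q8 
   q7     q8   q9 
 * q8     q3  q10 
   q9    q10   q0 
   q10    q3   q1 
(> = start, * = accepting)

start=q0; accept=q8; q0-a->q1; q0-b->q2; q1-a->q3; q1-b->q4; q2-a->q4; q2-b->q5; q3-a->q3; q3-b->q3; q4-a->q3; q4-b->q6; q5-a->q6; q5-b->q7; q6-a->q3; q6-b->q8; q7-a->q8; q7-b->q9; q8-a->q3; q8-b->q10; q9-a->q10; q9-b->q0; q10-a->q3; q10-b->q1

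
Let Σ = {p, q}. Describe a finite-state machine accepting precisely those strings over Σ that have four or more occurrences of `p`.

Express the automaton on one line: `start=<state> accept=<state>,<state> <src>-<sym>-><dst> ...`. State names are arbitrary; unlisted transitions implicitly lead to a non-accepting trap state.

start=s0 accept=s4,s5 s0-p->s1 s0-q->s0 s1-p->s2 s1-q->s1 s2-p->s3 s2-q->s2 s3-p->s4 s3-q->s3 s4-p->s5 s4-q->s4 s5-p->s5 s5-q->s5

Only the number of `p`s matters, and only up to 5. Make a chain s0 → s1 → s2 → s3 → s4 → s5 advanced by each `p` (with s5 absorbing); every other symbol self-loops. The accepting set is {s4, s5}.
A 6-state machine:
        p   q  
>  s0   s1  s0 
   s1   s2  s1 
   s2   s3  s2 
   s3   s4  s3 
 * s4   s5  s4 
 * s5   s5  s5 
(> = start, * = accepting)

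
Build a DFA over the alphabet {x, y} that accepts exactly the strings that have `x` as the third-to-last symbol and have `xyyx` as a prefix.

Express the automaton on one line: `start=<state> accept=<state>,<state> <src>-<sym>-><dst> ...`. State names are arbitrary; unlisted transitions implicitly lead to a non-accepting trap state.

Build one automaton per condition and run them in lockstep. One (15 states) tracks the last 3 symbols read; the other (6 states) tracks whether the input so far still matches the prefix `xyyx`. Each combined state is a pair, one component from each; accept when both components accept. Minimizing collapses redundant product states.
          x    y  
>  q0     q1   q2 
   q1     q2   q3 
   q2     q2   q2 
   q3     q2   q4 
   q4     q5   q2 
   q5     q6   q7 
   q6     q8   q9 
   q7    q10  q11 
 * q8     q8   q9 
 * q9    q10  q11 
 * q10    q6   q7 
 * q11    q5  q12 
   q12    q5  q12 
(> = start, * = accepting)

start=q0 accept=q8,q9,q10,q11 q0-x->q1 q0-y->q2 q1-x->q2 q1-y->q3 q2-x->q2 q2-y->q2 q3-x->q2 q3-y->q4 q4-x->q5 q4-y->q2 q5-x->q6 q5-y->q7 q6-x->q8 q6-y->q9 q7-x->q10 q7-y->q11 q8-x->q8 q8-y->q9 q9-x->q10 q9-y->q11 q10-x->q6 q10-y->q7 q11-x->q5 q11-y->q12 q12-x->q5 q12-y->q12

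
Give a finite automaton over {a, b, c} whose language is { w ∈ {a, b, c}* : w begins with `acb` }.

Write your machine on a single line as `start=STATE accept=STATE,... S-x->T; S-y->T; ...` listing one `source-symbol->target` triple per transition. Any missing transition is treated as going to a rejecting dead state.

start=s0; accept=s3; s0-a->s1; s0-b->s4; s0-c->s4; s1-a->s4; s1-b->s4; s1-c->s2; s2-a->s4; s2-b->s3; s2-c->s4; s3-a->s3; s3-b->s3; s3-c->s3; s4-a->s4; s4-b->s4; s4-c->s4

Check the first 3 symbols one by one: s0 through s2 record how many have matched `acb` so far; any wrong symbol goes to the dead state s4. After all 3 match we enter the accepting sink s3.
        a   b   c  
>  s0   s1  s4  s4 
   s1   s4  s4  s2 
   s2   s4  s3  s4 
 * s3   s3  s3  s3 
   s4   s4  s4  s4 
(> = start, * = accepting)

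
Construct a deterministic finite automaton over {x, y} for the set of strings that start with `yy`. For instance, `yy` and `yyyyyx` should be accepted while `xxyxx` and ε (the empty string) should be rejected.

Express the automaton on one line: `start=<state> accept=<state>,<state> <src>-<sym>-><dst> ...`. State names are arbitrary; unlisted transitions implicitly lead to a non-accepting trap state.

Walk along `yy` while the input agrees: from S0 take `y` to S1, and so on. Any deviation drops to the rejecting sink S3. Once S2 is reached the prefix is confirmed and every continuation is accepted.
        x   y  
>  S0   S3  S1 
   S1   S3  S2 
 * S2   S2  S2 
   S3   S3  S3 
(> = start, * = accepting)

start=S0 accept=S2 S0-x->S3 S0-y->S1 S1-x->S3 S1-y->S2 S2-x->S2 S2-y->S2 S3-x->S3 S3-y->S3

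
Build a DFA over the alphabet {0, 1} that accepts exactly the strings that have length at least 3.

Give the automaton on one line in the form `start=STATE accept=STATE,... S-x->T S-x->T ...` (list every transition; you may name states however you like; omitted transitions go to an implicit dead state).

Count input length up to 4: every symbol moves from q0 toward q4, which means 'more than 3' and absorbs. Accept from {q3, q4}.
With 5 states:
        0   1  
>  q0   q1  q1 
   q1   q2  q2 
   q2   q3  q3 
 * q3   q4  q4 
 * q4   q4  q4 
(> = start, * = accepting)

start=q0 accept=q3,q4 q0-0->q1 q0-1->q1 q1-0->q2 q1-1->q2 q2-0->q3 q2-1->q3 q3-0->q4 q3-1->q4 q4-0->q4 q4-1->q4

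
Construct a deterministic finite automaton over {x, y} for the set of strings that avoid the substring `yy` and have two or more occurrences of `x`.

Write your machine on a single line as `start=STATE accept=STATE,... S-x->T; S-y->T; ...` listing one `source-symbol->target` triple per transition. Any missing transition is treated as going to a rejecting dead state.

start=q0; accept=q3,q6,q7,q9; q0-x->q1; q0-y->q2; q1-x->q3; q1-y->q4; q2-x->q1; q2-y->q5; q3-x->q6; q3-y->q7; q4-x->q3; q4-y->q8; q5-x->q8; q5-y->q5; q6-x->q6; q6-y->q9; q7-x->q6; q7-y->q10; q8-x->q10; q8-y->q8; q9-x->q6; q9-y->q11; q10-x->q11; q10-y->q10; q11-x->q11; q11-y->q11

Build one automaton per condition and run them in lockstep. One (3 states) tracks partial matches of the forbidden pattern `yy`; the other (4 states) tracks the count of `x`s, saturating at 3. Each combined state is a pair, one component from each; accept when both components accept.
12 states suffice.
          x    y  
>  q0     q1   q2 
   q1     q3   q4 
   q2     q1   q5 
 * q3     q6   q7 
   q4     q3   q8 
   q5     q8   q5 
 * q6     q6   q9 
 * q7     q6  q10 
   q8    q10   q8 
 * q9     q6  q11 
   q10   q11  q10 
   q11   q11  q11 
(> = start, * = accepting)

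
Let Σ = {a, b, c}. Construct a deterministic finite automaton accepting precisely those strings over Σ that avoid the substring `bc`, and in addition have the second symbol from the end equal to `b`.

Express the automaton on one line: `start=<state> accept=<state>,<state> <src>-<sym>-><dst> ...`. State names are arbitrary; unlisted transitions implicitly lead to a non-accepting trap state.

Build one automaton per condition and run them in lockstep. The first has 3 states tracking partial matches of the forbidden pattern `bc`; the second has 13 states tracking the last 2 symbols read. A product state is a pair (one from each), accepting exactly when both do. After merging equivalent states the machine shrinks.
A 5-state machine:
        a   b   c  
>  s0   s0  s1  s0 
   s1   s2  s3  s4 
 * s2   s0  s1  s0 
 * s3   s2  s3  s4 
   s4   s4  s4  s4 
(> = start, * = accepting)

start=s0 accept=s2,s3 s0-a->s0 s0-b->s1 s0-c->s0 s1-a->s2 s1-b->s3 s1-c->s4 s2-a->s0 s2-b->s1 s2-c->s0 s3-a->s2 s3-b->s3 s3-c->s4 s4-a->s4 s4-b->s4 s4-c->s4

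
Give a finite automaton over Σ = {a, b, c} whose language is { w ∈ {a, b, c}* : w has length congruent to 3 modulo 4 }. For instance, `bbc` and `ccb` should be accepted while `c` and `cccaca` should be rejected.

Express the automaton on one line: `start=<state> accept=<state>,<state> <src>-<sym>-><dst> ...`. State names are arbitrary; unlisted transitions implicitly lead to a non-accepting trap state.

Only the length mod 4 matters, so use a 4-cycle: from any state, every input symbol moves to the next state, wrapping q3 back to q0. Mark q3 accepting.
4 states suffice.
        a   b   c  
>  q0   q1  q1  q1 
   q1   q2  q2  q2 
   q2   q3  q3  q3 
 * q3   q0  q0  q0 
(> = start, * = accepting)

start=q0 accept=q3 q0-a->q1 q0-b->q1 q0-c->q1 q1-a->q2 q1-b->q2 q1-c->q2 q2-a->q3 q2-b->q3 q2-c->q3 q3-a->q0 q3-b->q0 q3-c->q0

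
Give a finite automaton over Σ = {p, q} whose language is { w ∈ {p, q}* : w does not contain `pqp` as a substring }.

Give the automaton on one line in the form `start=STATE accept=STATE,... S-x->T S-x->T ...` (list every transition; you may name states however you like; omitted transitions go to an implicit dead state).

Track partial matches of the forbidden pattern `pqp`. State D is a dead state reached once `pqp` has occurred; every other state accepts. A means no part of `pqp` is currently matched.
       p  q 
>* A   B  A 
 * B   B  C 
 * C   D  A 
   D   D  D 
(> = start, * = accepting)

start=A accept=A,B,C A-p->B A-q->A B-p->B B-q->C C-p->D C-q->A D-p->D D-q->D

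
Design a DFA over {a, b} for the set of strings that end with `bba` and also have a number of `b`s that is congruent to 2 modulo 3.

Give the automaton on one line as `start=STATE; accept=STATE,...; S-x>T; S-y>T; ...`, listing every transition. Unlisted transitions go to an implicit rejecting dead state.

start=S0; accept=S5; S0-a>S0; S0-b>S1; S1-a>S2; S1-b>S3; S2-a>S2; S2-b>S4; S3-a>S5; S3-b>S6; S4-a>S7; S4-b>S6; S5-a>S7; S5-b>S8; S6-a>S9; S6-b>S10; S7-a>S7; S7-b>S8; S8-a>S0; S8-b>S10; S9-a>S0; S9-b>S1; S10-a>S11; S10-b>S3; S11-a>S2; S11-b>S4

Run two small machines in parallel and take their product. The first has 4 states tracking how much of the suffix `bba` has currently been matched; the second has 3 states tracking the count of `b`s modulo 3. A product state is a pair (one from each), accepting exactly when both do.
12 states suffice.
          a    b  
>  S0     S0   S1 
   S1     S2   S3 
   S2     S2   S4 
   S3     S5   S6 
   S4     S7   S6 
 * S5     S7   S8 
   S6     S9  S10 
   S7     S7   S8 
   S8     S0  S10 
   S9     S0   S1 
   S10   S11   S3 
   S11    S2   S4 
(> = start, * = accepting)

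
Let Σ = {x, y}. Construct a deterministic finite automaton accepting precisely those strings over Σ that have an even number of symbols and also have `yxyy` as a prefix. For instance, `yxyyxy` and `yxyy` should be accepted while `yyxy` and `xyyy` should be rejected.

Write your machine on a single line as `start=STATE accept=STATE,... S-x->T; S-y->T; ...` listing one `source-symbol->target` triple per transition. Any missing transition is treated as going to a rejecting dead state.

start=q0; accept=q6; q0-x->q1; q0-y->q2; q1-x->q3; q1-y->q3; q2-x->q4; q2-y->q3; q3-x->q1; q3-y->q1; q4-x->q1; q4-y->q5; q5-x->q3; q5-y->q6; q6-x->q7; q6-y->q7; q7-x->q6; q7-y->q6

Build one automaton per condition and run them in lockstep. The first has 2 states tracking the input length modulo 2; the second has 6 states tracking whether the input so far still matches the prefix `yxyy`. A product state is a pair (one from each), accepting exactly when both do.
With 8 states:
        x   y  
>  q0   q1  q2 
   q1   q3  q3 
   q2   q4  q3 
   q3   q1  q1 
   q4   q1  q5 
   q5   q3  q6 
 * q6   q7  q7 
   q7   q6  q6 
(> = start, * = accepting)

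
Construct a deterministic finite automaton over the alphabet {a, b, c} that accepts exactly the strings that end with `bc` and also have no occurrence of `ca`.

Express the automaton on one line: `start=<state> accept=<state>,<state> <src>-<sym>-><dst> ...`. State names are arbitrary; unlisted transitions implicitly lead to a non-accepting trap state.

Handle the two conditions separately and then intersect. One (3 states) tracks how much of the suffix `bc` has currently been matched; the other (3 states) tracks partial matches of the forbidden pattern `ca`. Each combined state is a pair, one component from each; accept when both components accept. Minimizing collapses redundant product states.
With 5 states:
        a   b   c  
>  s0   s0  s1  s2 
   s1   s0  s1  s3 
   s2   s4  s1  s2 
 * s3   s4  s1  s2 
   s4   s4  s4  s4 
(> = start, * = accepting)

start=s0 accept=s3 s0-a->s0 s0-b->s1 s0-c->s2 s1-a->s0 s1-b->s1 s1-c->s3 s2-a->s4 s2-b->s1 s2-c->s2 s3-a->s4 s3-b->s1 s3-c->s2 s4-a->s4 s4-b->s4 s4-c->s4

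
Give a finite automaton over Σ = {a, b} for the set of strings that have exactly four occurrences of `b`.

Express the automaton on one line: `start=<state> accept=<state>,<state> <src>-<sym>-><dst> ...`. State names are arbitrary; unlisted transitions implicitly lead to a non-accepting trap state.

start=q0 accept=q4 q0-a->q0 q0-b->q1 q1-a->q1 q1-b->q2 q2-a->q2 q2-b->q3 q3-a->q3 q3-b->q4 q4-a->q4 q4-b->q5 q5-a->q5 q5-b->q5

Only the number of `b`s matters, and only up to 5. Make a chain q0 → q1 → q2 → q3 → q4 → q5 advanced by each `b` (with q5 absorbing); every other symbol self-loops. The accepting set is {q4}.
With 6 states:
        a   b  
>  q0   q0  q1 
   q1   q1  q2 
   q2   q2  q3 
   q3   q3  q4 
 * q4   q4  q5 
   q5   q5  q5 
(> = start, * = accepting)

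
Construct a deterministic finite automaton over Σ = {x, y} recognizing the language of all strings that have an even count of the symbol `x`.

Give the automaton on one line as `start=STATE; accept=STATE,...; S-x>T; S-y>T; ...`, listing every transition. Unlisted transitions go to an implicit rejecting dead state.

The only thing that matters is how many `x`s have appeared, reduced mod 2. Use one state per residue: q0 for 0, …, q1 for 1. Reading `x` moves to the next residue; anything else stays put. q0 is accepting.
With 2 states:
        x   y  
>* q0   q1  q0 
   q1   q0  q1 
(> = start, * = accepting)

start=q0; accept=q0; q0-x>q1; q0-y>q0; q1-x>q0; q1-y>q1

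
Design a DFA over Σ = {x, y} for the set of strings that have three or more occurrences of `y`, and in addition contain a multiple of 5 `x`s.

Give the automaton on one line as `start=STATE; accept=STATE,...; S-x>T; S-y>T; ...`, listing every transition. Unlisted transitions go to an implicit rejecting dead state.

start=A; accept=J; A-x>B; A-y>C; B-x>D; B-y>E; C-x>E; C-y>F; D-x>G; D-y>H; E-x>H; E-y>I; F-x>I; F-y>J; G-x>K; G-y>L; H-x>L; H-y>M; I-x>M; I-y>N; J-x>N; J-y>J; K-x>A; K-y>O; L-x>O; L-y>P; M-x>P; M-y>Q; N-x>Q; N-y>N; O-x>C; O-y>R; P-x>R; P-y>S; Q-x>S; Q-y>Q; R-x>F; R-y>T; S-x>T; S-y>S; T-x>J; T-y>T

Handle the two conditions separately and then intersect. The first has 5 states tracking the count of `y`s, saturating at 4; the second has 5 states tracking the count of `x`s modulo 5. A product state is a pair (one from each), accepting exactly when both do. Minimizing collapses redundant product states.
20 states suffice.
       x  y 
>  A   B  C 
   B   D  E 
   C   E  F 
   D   G  H 
   E   H  I 
   F   I  J 
   G   K  L 
   H   L  M 
   I   M  N 
 * J   N  J 
   K   A  O 
   L   O  P 
   M   P  Q 
   N   Q  N 
   O   C  R 
   P   R  S 
   Q   S  Q 
   R   F  T 
   S   T  S 
   T   J  T 
(> = start, * = accepting)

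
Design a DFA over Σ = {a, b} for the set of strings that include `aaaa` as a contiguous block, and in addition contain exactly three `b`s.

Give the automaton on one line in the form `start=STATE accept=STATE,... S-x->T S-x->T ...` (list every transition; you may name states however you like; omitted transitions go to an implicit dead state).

start=S0 accept=S20 S0-a->S1 S0-b->S2 S1-a->S3 S1-b->S2 S2-a->S4 S2-b->S5 S3-a->S6 S3-b->S2 S4-a->S7 S4-b->S5 S5-a->S8 S5-b->S9 S6-a->S10 S6-b->S2 S7-a->S11 S7-b->S5 S8-a->S12 S8-b->S9 S9-a->S13 S9-b->S14 S10-a->S10 S10-b->S15 S11-a->S15 S11-b->S5 S12-a->S16 S12-b->S9 S13-a->S17 S13-b->S14 S14-a->S14 S14-b->S14 S15-a->S15 S15-b->S18 S16-a->S18 S16-b->S9 S17-a->S19 S17-b->S14 S18-a->S18 S18-b->S20 S19-a->S20 S19-b->S14 S20-a->S20 S20-b->S14

Build one automaton per condition and run them in lockstep. One (5 states) tracks whether and how much of `aaaa` has been seen; the other (5 states) tracks the count of `b`s, saturating at 4. Each combined state is a pair, one component from each; accept when both components accept. After merging equivalent states the machine shrinks.
A 21-state machine:
          a    b  
>  S0     S1   S2 
   S1     S3   S2 
   S2     S4   S5 
   S3     S6   S2 
   S4     S7   S5 
   S5     S8   S9 
   S6    S10   S2 
   S7    S11   S5 
   S8    S12   S9 
   S9    S13  S14 
   S10   S10  S15 
   S11   S15   S5 
   S12   S16   S9 
   S13   S17  S14 
   S14   S14  S14 
   S15   S15  S18 
   S16   S18   S9 
   S17   S19  S14 
   S18   S18  S20 
   S19   S20  S14 
 * S20   S20  S14 
(> = start, * = accepting)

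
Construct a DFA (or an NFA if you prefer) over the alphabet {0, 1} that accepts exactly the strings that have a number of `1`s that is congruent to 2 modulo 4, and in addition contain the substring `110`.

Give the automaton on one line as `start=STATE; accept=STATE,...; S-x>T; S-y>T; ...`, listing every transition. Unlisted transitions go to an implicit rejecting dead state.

start=A; accept=F; A-0>A; A-1>B; B-0>C; B-1>D; C-0>C; C-1>E; D-0>F; D-1>G; E-0>H; E-1>G; F-0>F; F-1>I; G-0>I; G-1>J; H-0>H; H-1>K; I-0>I; I-1>L; J-0>L; J-1>M; K-0>N; K-1>J; L-0>L; L-1>O; M-0>O; M-1>D; N-0>N; N-1>P; O-0>O; O-1>F; P-0>A; P-1>M

Handle the two conditions separately and then intersect. The first has 4 states tracking the count of `1`s modulo 4; the second has 4 states tracking whether and how much of `110` has been seen. A product state is a pair (one from each), accepting exactly when both do.
With 16 states:
       0  1 
>  A   A  B 
   B   C  D 
   C   C  E 
   D   F  G 
   E   H  G 
 * F   F  I 
   G   I  J 
   H   H  K 
   I   I  L 
   J   L  M 
   K   N  J 
   L   L  O 
   M   O  D 
   N   N  P 
   O   O  F 
   P   A  M 
(> = start, * = accepting)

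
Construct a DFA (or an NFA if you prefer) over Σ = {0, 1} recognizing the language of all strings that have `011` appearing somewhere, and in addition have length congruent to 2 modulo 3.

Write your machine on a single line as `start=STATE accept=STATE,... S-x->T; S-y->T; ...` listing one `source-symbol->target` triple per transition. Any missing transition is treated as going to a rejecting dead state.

start=q0; accept=q11; q0-0->q1; q0-1->q2; q1-0->q3; q1-1->q4; q2-0->q3; q2-1->q5; q3-0->q6; q3-1->q7; q4-0->q6; q4-1->q8; q5-0->q6; q5-1->q0; q6-0->q1; q6-1->q9; q7-0->q1; q7-1->q10; q8-0->q10; q8-1->q10; q9-0->q3; q9-1->q11; q10-0->q11; q10-1->q11; q11-0->q8; q11-1->q8

Run two small machines in parallel and take their product. One (4 states) tracks whether and how much of `011` has been seen; the other (3 states) tracks the input length modulo 3. Each combined state is a pair, one component from each; accept when both components accept.
          0    1  
>  q0     q1   q2 
   q1     q3   q4 
   q2     q3   q5 
   q3     q6   q7 
   q4     q6   q8 
   q5     q6   q0 
   q6     q1   q9 
   q7     q1  q10 
   q8    q10  q10 
   q9     q3  q11 
   q10   q11  q11 
 * q11    q8   q8 
(> = start, * = accepting)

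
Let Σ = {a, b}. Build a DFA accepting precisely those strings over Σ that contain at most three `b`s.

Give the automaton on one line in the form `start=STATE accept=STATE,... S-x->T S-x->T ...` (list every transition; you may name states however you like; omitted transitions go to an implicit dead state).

start=q0 accept=q0,q1,q2,q3 q0-a->q0 q0-b->q1 q1-a->q1 q1-b->q2 q2-a->q2 q2-b->q3 q3-a->q3 q3-b->q4 q4-a->q4 q4-b->q4

Only the number of `b`s matters, and only up to 4. Make a chain q0 → q1 → q2 → q3 → q4 advanced by each `b` (with q4 absorbing); every other symbol self-loops. The accepting set is {q0, q1, q2, q3}.
With 5 states:
        a   b  
>* q0   q0  q1 
 * q1   q1  q2 
 * q2   q2  q3 
 * q3   q3  q4 
   q4   q4  q4 
(> = start, * = accepting)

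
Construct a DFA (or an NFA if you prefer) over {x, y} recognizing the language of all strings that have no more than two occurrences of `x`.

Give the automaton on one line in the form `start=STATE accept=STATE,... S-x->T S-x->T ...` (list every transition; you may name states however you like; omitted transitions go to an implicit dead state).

Only the number of `x`s matters, and only up to 3. Make a chain q0 → q1 → q2 → q3 advanced by each `x` (with q3 absorbing); every other symbol self-loops. The accepting set is {q0, q1, q2}.
A 4-state machine:
        x   y  
>* q0   q1  q0 
 * q1   q2  q1 
 * q2   q3  q2 
   q3   q3  q3 
(> = start, * = accepting)

start=q0 accept=q0,q1,q2 q0-x->q1 q0-y->q0 q1-x->q2 q1-y->q1 q2-x->q3 q2-y->q2 q3-x->q3 q3-y->q3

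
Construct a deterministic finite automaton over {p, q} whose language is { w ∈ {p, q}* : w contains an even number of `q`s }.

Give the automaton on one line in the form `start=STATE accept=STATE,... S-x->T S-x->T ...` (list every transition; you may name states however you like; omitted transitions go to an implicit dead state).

Keep the running count of `q`s modulo 2: each `q` advances along the cycle A → B → A while other symbols loop. Accept at A.
With 2 states:
       p  q 
>* A   A  B 
   B   B  A 
(> = start, * = accepting)

start=A accept=A A-p->A A-q->B B-p->B B-q->A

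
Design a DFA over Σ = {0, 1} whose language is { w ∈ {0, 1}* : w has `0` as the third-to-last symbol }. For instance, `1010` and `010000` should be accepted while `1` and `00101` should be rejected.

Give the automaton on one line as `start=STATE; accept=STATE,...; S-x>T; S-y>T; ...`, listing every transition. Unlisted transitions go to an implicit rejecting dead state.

start=s0; accept=s7,s8,s9,s10; s0-0>s1; s0-1>s2; s1-0>s3; s1-1>s4; s2-0>s5; s2-1>s6; s3-0>s7; s3-1>s8; s4-0>s9; s4-1>s10; s5-0>s11; s5-1>s12; s6-0>s13; s6-1>s14; s7-0>s7; s7-1>s8; s8-0>s9; s8-1>s10; s9-0>s11; s9-1>s12; s10-0>s13; s10-1>s14; s11-0>s7; s11-1>s8; s12-0>s9; s12-1>s10; s13-0>s11; s13-1>s12; s14-0>s13; s14-1>s14

A DFA must remember the last 3 symbols (since which symbol is third-to-last isn't known until the input ends). Use one state per possible window of the last ≤3 symbols; accept from those whose window starts with `0`.
With 15 states:
          0    1  
>  s0     s1   s2 
   s1     s3   s4 
   s2     s5   s6 
   s3     s7   s8 
   s4     s9  s10 
   s5    s11  s12 
   s6    s13  s14 
 * s7     s7   s8 
 * s8     s9  s10 
 * s9    s11  s12 
 * s10   s13  s14 
   s11    s7   s8 
   s12    s9  s10 
   s13   s11  s12 
   s14   s13  s14 
(> = start, * = accepting)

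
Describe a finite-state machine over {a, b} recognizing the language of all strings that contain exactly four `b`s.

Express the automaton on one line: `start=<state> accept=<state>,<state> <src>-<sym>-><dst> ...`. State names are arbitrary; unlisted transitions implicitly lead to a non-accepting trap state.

start=q0 accept=q4 q0-a->q0 q0-b->q1 q1-a->q1 q1-b->q2 q2-a->q2 q2-b->q3 q3-a->q3 q3-b->q4 q4-a->q4 q4-b->q5 q5-a->q5 q5-b->q5

Only the number of `b`s matters, and only up to 5. Make a chain q0 → q1 → q2 → q3 → q4 → q5 advanced by each `b` (with q5 absorbing); every other symbol self-loops. The accepting set is {q4}.
6 states suffice.
        a   b  
>  q0   q0  q1 
   q1   q1  q2 
   q2   q2  q3 
   q3   q3  q4 
 * q4   q4  q5 
   q5   q5  q5 
(> = start, * = accepting)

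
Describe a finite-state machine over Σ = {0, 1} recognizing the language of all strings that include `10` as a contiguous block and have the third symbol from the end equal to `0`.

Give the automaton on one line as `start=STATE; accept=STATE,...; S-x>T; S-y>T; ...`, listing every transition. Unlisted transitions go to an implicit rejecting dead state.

Build one automaton per condition and run them in lockstep. One (3 states) tracks whether and how much of `10` has been seen; the other (15 states) tracks the last 3 symbols read. Each combined state is a pair, one component from each; accept when both components accept. After merging equivalent states the machine shrinks.
11 states suffice.
          0    1  
>  q0     q1   q2 
   q1     q1   q3 
   q2     q4   q2 
   q3     q5   q2 
   q4     q6   q7 
 * q5     q6   q7 
   q6     q8   q9 
   q7     q5  q10 
 * q8     q8   q9 
 * q9     q5  q10 
 * q10    q4   q2 
(> = start, * = accepting)

start=q0; accept=q5,q8,q9,q10; q0-0>q1; q0-1>q2; q1-0>q1; q1-1>q3; q2-0>q4; q2-1>q2; q3-0>q5; q3-1>q2; q4-0>q6; q4-1>q7; q5-0>q6; q5-1>q7; q6-0>q8; q6-1>q9; q7-0>q5; q7-1>q10; q8-0>q8; q8-1>q9; q9-0>q5; q9-1>q10; q10-0>q4; q10-1>q2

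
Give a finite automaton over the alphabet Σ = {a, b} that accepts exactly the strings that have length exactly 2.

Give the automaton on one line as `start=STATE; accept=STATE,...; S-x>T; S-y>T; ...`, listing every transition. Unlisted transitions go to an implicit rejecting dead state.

start=q0; accept=q2; q0-a>q1; q0-b>q1; q1-a>q2; q1-b>q2; q2-a>q3; q2-b>q3; q3-a>q3; q3-b>q3

We only need to distinguish lengths 0, 1, …, 2, and '>2'. Chain q0 → q1 → q2 → q3 on every symbol, with q3 looping. Accepting states: {q2}.
With 4 states:
        a   b  
>  q0   q1  q1 
   q1   q2  q2 
 * q2   q3  q3 
   q3   q3  q3 
(> = start, * = accepting)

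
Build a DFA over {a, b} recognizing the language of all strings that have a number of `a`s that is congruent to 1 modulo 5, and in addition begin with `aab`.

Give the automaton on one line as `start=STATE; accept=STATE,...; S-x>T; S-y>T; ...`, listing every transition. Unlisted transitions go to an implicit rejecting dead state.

Run two small machines in parallel and take their product. One (5 states) tracks the count of `a`s modulo 5; the other (5 states) tracks whether the input so far still matches the prefix `aab`. Each combined state is a pair, one component from each; accept when both components accept.
With 13 states:
          a    b  
>  q0     q1   q2 
   q1     q3   q4 
   q2     q4   q2 
   q3     q5   q6 
   q4     q7   q4 
   q5     q8   q5 
   q6     q9   q6 
   q7     q5   q7 
   q8     q2   q8 
   q9    q10   q9 
   q10   q11  q10 
   q11   q12  q11 
 * q12    q6  q12 
(> = start, * = accepting)

start=q0; accept=q12; q0-a>q1; q0-b>q2; q1-a>q3; q1-b>q4; q2-a>q4; q2-b>q2; q3-a>q5; q3-b>q6; q4-a>q7; q4-b>q4; q5-a>q8; q5-b>q5; q6-a>q9; q6-b>q6; q7-a>q5; q7-b>q7; q8-a>q2; q8-b>q8; q9-a>q10; q9-b>q9; q10-a>q11; q10-b>q10; q11-a>q12; q11-b>q11; q12-a>q6; q12-b>q12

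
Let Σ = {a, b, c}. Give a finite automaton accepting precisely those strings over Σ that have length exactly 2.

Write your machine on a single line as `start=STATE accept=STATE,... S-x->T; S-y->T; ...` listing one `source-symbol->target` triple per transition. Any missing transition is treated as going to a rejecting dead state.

start=s0; accept=s2; s0-a->s1; s0-b->s1; s0-c->s1; s1-a->s2; s1-b->s2; s1-c->s2; s2-a->s3; s2-b->s3; s2-c->s3; s3-a->s3; s3-b->s3; s3-c->s3

Count input length up to 3: every symbol moves from s0 toward s3, which means 'more than 2' and absorbs. Accept from {s2}.
        a   b   c  
>  s0   s1  s1  s1 
   s1   s2  s2  s2 
 * s2   s3  s3  s3 
   s3   s3  s3  s3 
(> = start, * = accepting)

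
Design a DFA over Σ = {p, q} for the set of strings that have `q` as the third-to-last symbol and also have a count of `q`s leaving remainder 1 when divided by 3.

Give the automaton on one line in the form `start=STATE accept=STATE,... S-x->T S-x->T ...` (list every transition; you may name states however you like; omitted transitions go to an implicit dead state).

start=S0 accept=S4,S10,S12,S13 S0-p->S0 S0-q->S1 S1-p->S2 S1-q->S3 S2-p->S4 S2-q->S3 S3-p->S5 S3-q->S6 S4-p->S7 S4-q->S3 S5-p->S5 S5-q->S8 S6-p->S9 S6-q->S10 S7-p->S7 S7-q->S3 S8-p->S9 S8-q->S11 S9-p->S0 S9-q->S12 S10-p->S13 S10-q->S3 S11-p->S13 S11-q->S3 S12-p->S2 S12-q->S3 S13-p->S4 S13-q->S3

Handle the two conditions separately and then intersect. One (15 states) tracks the last 3 symbols read; the other (3 states) tracks the count of `q`s modulo 3. Each combined state is a pair, one component from each; accept when both components accept. After merging equivalent states the machine shrinks.
14 states suffice.
          p    q  
>  S0     S0   S1 
   S1     S2   S3 
   S2     S4   S3 
   S3     S5   S6 
 * S4     S7   S3 
   S5     S5   S8 
   S6     S9  S10 
   S7     S7   S3 
   S8     S9  S11 
   S9     S0  S12 
 * S10   S13   S3 
   S11   S13   S3 
 * S12    S2   S3 
 * S13    S4   S3 
(> = start, * = accepting)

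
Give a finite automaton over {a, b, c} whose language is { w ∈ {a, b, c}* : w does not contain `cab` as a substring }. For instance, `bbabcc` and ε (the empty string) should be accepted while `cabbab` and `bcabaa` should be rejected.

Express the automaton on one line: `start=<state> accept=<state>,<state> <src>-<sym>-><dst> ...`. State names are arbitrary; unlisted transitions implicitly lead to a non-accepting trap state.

Track partial matches of the forbidden pattern `cab`. State S3 is a dead state reached once `cab` has occurred; every other state accepts. S0 means no part of `cab` is currently matched.
A 4-state machine:
        a   b   c  
>* S0   S0  S0  S1 
 * S1   S2  S0  S1 
 * S2   S0  S3  S1 
   S3   S3  S3  S3 
(> = start, * = accepting)

start=S0 accept=S0,S1,S2 S0-a->S0 S0-b->S0 S0-c->S1 S1-a->S2 S1-b->S0 S1-c->S1 S2-a->S0 S2-b->S3 S2-c->S1 S3-a->S3 S3-b->S3 S3-c->S3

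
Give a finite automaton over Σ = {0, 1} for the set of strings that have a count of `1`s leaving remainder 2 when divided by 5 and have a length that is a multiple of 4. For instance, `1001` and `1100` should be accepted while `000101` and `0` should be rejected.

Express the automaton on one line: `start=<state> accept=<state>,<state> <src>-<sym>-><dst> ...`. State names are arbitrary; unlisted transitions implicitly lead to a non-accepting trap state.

Run two small machines in parallel and take their product. One (5 states) tracks the count of `1`s modulo 5; the other (4 states) tracks the input length modulo 4. Each combined state is a pair, one component from each; accept when both components accept.
20 states suffice.
          0    1  
>  S0     S1   S2 
   S1     S3   S4 
   S2     S4   S5 
   S3     S6   S7 
   S4     S7   S8 
   S5     S8   S9 
   S6     S0  S10 
   S7    S10  S11 
   S8    S11  S12 
   S9    S12  S13 
   S10    S2  S14 
 * S11   S14  S15 
   S12   S15  S16 
   S13   S16   S1 
   S14    S5  S17 
   S15   S17  S18 
   S16   S18   S3 
   S17    S9  S19 
   S18   S19   S6 
   S19   S13   S0 
(> = start, * = accepting)

start=S0 accept=S11 S0-0->S1 S0-1->S2 S1-0->S3 S1-1->S4 S2-0->S4 S2-1->S5 S3-0->S6 S3-1->S7 S4-0->S7 S4-1->S8 S5-0->S8 S5-1->S9 S6-0->S0 S6-1->S10 S7-0->S10 S7-1->S11 S8-0->S11 S8-1->S12 S9-0->S12 S9-1->S13 S10-0->S2 S10-1->S14 S11-0->S14 S11-1->S15 S12-0->S15 S12-1->S16 S13-0->S16 S13-1->S1 S14-0->S5 S14-1->S17 S15-0->S17 S15-1->S18 S16-0->S18 S16-1->S3 S17-0->S9 S17-1->S19 S18-0->S19 S18-1->S6 S19-0->S13 S19-1->S0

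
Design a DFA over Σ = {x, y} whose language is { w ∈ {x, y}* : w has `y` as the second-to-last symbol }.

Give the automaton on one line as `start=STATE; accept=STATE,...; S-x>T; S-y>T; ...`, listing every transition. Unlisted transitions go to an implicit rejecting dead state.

Because acceptance depends on a position counted from the end, the machine has to buffer the most recent 2 symbols. Make each state the string of the last up-to-2 symbols read; on input `x` shift the window left and append `x`. Accept when the buffered window has length 2 and begins with `y`.
With 7 states:
       x  y 
>  A   B  C 
   B   D  E 
   C   F  G 
   D   D  E 
   E   F  G 
 * F   D  E 
 * G   F  G 
(> = start, * = accepting)

start=A; accept=F,G; A-x>B; A-y>C; B-x>D; B-y>E; C-x>F; C-y>G; D-x>D; D-y>E; E-x>F; E-y>G; F-x>D; F-y>E; G-x>F; G-y>G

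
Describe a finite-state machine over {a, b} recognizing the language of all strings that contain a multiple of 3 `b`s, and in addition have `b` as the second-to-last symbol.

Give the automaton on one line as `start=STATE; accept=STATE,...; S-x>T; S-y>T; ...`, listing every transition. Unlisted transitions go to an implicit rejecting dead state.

Handle the two conditions separately and then intersect. One (3 states) tracks the count of `b`s modulo 3; the other (7 states) tracks the last 2 symbols read. Each combined state is a pair, one component from each; accept when both components accept.
A 15-state machine:
          a    b  
>  s0     s1   s2 
   s1     s3   s4 
   s2     s5   s6 
   s3     s3   s4 
   s4     s5   s6 
   s5     s7   s8 
   s6     s9  s10 
   s7     s7   s8 
   s8     s9  s10 
   s9    s11  s12 
 * s10   s13  s14 
   s11   s11  s12 
   s12   s13  s14 
 * s13    s3   s4 
   s14    s5   s6 
(> = start, * = accepting)

start=s0; accept=s10,s13; s0-a>s1; s0-b>s2; s1-a>s3; s1-b>s4; s2-a>s5; s2-b>s6; s3-a>s3; s3-b>s4; s4-a>s5; s4-b>s6; s5-a>s7; s5-b>s8; s6-a>s9; s6-b>s10; s7-a>s7; s7-b>s8; s8-a>s9; s8-b>s10; s9-a>s11; s9-b>s12; s10-a>s13; s10-b>s14; s11-a>s11; s11-b>s12; s12-a>s13; s12-b>s14; s13-a>s3; s13-b>s4; s14-a>s5; s14-b>s6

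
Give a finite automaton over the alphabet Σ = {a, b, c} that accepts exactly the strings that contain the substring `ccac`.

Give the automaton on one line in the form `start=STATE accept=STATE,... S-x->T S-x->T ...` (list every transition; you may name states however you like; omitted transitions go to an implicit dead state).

States s0..s3 record the length of the longest prefix of `ccac` that matches the current input suffix. Reaching s4 means `ccac` has been seen, and we stay there forever. Accept from s4.
With 5 states:
        a   b   c  
>  s0   s0  s0  s1 
   s1   s0  s0  s2 
   s2   s3  s0  s2 
   s3   s0  s0  s4 
 * s4   s4  s4  s4 
(> = start, * = accepting)

start=s0 accept=s4 s0-a->s0 s0-b->s0 s0-c->s1 s1-a->s0 s1-b->s0 s1-c->s2 s2-a->s3 s2-b->s0 s2-c->s2 s3-a->s0 s3-b->s0 s3-c->s4 s4-a->s4 s4-b->s4 s4-c->s4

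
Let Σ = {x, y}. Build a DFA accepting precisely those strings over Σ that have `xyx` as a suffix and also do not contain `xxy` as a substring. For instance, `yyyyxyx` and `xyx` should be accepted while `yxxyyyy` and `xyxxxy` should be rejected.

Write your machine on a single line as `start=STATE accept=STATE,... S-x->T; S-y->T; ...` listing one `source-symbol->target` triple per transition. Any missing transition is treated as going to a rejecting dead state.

start=q0; accept=q4; q0-x->q1; q0-y->q0; q1-x->q2; q1-y->q3; q2-x->q2; q2-y->q2; q3-x->q4; q3-y->q0; q4-x->q2; q4-y->q3

Run two small machines in parallel and take their product. The first has 4 states tracking how much of the suffix `xyx` has currently been matched; the second has 4 states tracking partial matches of the forbidden pattern `xxy`. A product state is a pair (one from each), accepting exactly when both do. Equivalent product states are then merged.
With 5 states:
        x   y  
>  q0   q1  q0 
   q1   q2  q3 
   q2   q2  q2 
   q3   q4  q0 
 * q4   q2  q3 
(> = start, * = accepting)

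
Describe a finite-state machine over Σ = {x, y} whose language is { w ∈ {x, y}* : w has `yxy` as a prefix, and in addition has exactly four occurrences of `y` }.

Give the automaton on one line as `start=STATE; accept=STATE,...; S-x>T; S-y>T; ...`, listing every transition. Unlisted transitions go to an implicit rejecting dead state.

Build one automaton per condition and run them in lockstep. One (5 states) tracks whether the input so far still matches the prefix `yxy`; the other (6 states) tracks the count of `y`s, saturating at 5. Each combined state is a pair, one component from each; accept when both components accept. Minimizing collapses redundant product states.
A 7-state machine:
        x   y  
>  S0   S1  S2 
   S1   S1  S1 
   S2   S3  S1 
   S3   S1  S4 
   S4   S4  S5 
   S5   S5  S6 
 * S6   S6  S1 
(> = start, * = accepting)

start=S0; accept=S6; S0-x>S1; S0-y>S2; S1-x>S1; S1-y>S1; S2-x>S3; S2-y>S1; S3-x>S1; S3-y>S4; S4-x>S4; S4-y>S5; S5-x>S5; S5-y>S6; S6-x>S6; S6-y>S1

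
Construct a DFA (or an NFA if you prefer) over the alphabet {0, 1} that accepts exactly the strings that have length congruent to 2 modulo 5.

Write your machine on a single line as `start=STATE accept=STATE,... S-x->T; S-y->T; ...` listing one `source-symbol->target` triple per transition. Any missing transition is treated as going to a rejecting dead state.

start=q0; accept=q2; q0-0->q1; q0-1->q1; q1-0->q2; q1-1->q2; q2-0->q3; q2-1->q3; q3-0->q4; q3-1->q4; q4-0->q0; q4-1->q0

Count input length modulo 5: every symbol advances one step around the cycle q0 → q1 → q2 → q3 → q4 → q0. Accept at q2.
With 5 states:
        0   1  
>  q0   q1  q1 
   q1   q2  q2 
 * q2   q3  q3 
   q3   q4  q4 
   q4   q0  q0 
(> = start, * = accepting)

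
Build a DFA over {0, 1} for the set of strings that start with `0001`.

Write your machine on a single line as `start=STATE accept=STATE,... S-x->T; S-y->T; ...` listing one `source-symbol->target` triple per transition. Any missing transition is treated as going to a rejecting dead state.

start=A; accept=E; A-0->B; A-1->F; B-0->C; B-1->F; C-0->D; C-1->F; D-0->F; D-1->E; E-0->E; E-1->E; F-0->F; F-1->F

Walk along `0001` while the input agrees: from A take `0` to B, and so on. Any deviation drops to the rejecting sink F. Once E is reached the prefix is confirmed and every continuation is accepted.
A 6-state machine:
       0  1 
>  A   B  F 
   B   C  F 
   C   D  F 
   D   F  E 
 * E   E  E 
   F   F  F 
(> = start, * = accepting)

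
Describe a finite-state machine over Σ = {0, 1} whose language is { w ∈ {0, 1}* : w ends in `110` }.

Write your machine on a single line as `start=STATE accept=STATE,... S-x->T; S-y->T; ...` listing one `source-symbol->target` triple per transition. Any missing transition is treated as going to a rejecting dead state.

Remember how much of `110` the current input suffix matches. State A means no match yet; B means the last symbol is `1`; C means the last 2 symbols are `11`; D means the last 3 symbols are `110`. Only D accepts. On a mismatch, fall back to the longest proper suffix that is still a prefix of `110`.
       0  1 
>  A   A  B 
   B   A  C 
   C   D  C 
 * D   A  B 
(> = start, * = accepting)

start=A; accept=D; A-0->A; A-1->B; B-0->A; B-1->C; C-0->D; C-1->C; D-0->A; D-1->B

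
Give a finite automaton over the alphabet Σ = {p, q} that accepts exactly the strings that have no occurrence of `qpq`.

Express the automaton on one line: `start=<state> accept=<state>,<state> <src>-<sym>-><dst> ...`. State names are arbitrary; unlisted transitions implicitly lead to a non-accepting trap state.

Track partial matches of the forbidden pattern `qpq`. State s3 is a dead state reached once `qpq` has occurred; every other state accepts. s0 means no part of `qpq` is currently matched.
A 4-state machine:
        p   q  
>* s0   s0  s1 
 * s1   s2  s1 
 * s2   s0  s3 
   s3   s3  s3 
(> = start, * = accepting)

start=s0 accept=s0,s1,s2 s0-p->s0 s0-q->s1 s1-p->s2 s1-q->s1 s2-p->s0 s2-q->s3 s3-p->s3 s3-q->s3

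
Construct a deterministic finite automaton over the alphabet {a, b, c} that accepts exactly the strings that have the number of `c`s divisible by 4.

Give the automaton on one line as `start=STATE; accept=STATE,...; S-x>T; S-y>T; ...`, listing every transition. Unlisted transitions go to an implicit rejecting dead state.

Keep the running count of `c`s modulo 4: each `c` advances along the cycle s0 → s1 → s2 → s3 → s0 while other symbols loop. Accept at s0.
With 4 states:
        a   b   c  
>* s0   s0  s0  s1 
   s1   s1  s1  s2 
   s2   s2  s2  s3 
   s3   s3  s3  s0 
(> = start, * = accepting)

start=s0; accept=s0; s0-a>s0; s0-b>s0; s0-c>s1; s1-a>s1; s1-b>s1; s1-c>s2; s2-a>s2; s2-b>s2; s2-c>s3; s3-a>s3; s3-b>s3; s3-c>s0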